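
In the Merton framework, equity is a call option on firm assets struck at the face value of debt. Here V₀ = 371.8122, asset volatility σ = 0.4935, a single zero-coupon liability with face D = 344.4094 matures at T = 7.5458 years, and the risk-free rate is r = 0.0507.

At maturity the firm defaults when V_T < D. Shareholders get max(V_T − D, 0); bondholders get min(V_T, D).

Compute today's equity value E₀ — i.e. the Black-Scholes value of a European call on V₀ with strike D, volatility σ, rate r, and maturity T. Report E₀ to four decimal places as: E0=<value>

d₁ = [ln(V₀/D) + (r + σ²/2)T] / (σ√T)
   = [ln(371.8122/344.4094) + (0.0507 + 0.5·0.4935²)·7.5458] / (0.4935·√7.5458)
   = [0.076558 + 1.301433] / 1.355626 = 1.016498
d₂ = d₁ − σ√T = 1.016498 − 1.355626 = -0.339128
N(d₁) = 0.845304,  N(d₂) = 0.367257,  e^(−rT) = 0.682105
E₀ = V₀·N(d₁) − D·e^(−rT)·N(d₂)
   = 371.8122·0.845304 − 344.4094·0.682105·0.367257 = 228.017121

E0=228.0171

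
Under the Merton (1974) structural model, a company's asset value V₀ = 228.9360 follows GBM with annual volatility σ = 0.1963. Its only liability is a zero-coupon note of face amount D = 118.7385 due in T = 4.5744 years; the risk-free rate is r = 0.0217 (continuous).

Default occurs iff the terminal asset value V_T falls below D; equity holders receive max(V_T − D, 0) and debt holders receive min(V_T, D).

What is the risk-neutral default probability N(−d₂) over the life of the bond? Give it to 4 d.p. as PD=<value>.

PD=0.0559

d₁ = [ln(V₀/D) + (r + σ²/2)T] / (σ√T)
   = [ln(228.9360/118.7385) + (0.0217 + 0.5·0.1963²)·4.5744] / (0.1963·√4.5744)
   = [0.656519 + 0.187399] / 0.419843 = 2.010077
d₂ = d₁ − σ√T = 2.010077 − 0.419843 = 1.590234
risk-neutral PD = N(−d₂) = N(-1.590234) = 0.055891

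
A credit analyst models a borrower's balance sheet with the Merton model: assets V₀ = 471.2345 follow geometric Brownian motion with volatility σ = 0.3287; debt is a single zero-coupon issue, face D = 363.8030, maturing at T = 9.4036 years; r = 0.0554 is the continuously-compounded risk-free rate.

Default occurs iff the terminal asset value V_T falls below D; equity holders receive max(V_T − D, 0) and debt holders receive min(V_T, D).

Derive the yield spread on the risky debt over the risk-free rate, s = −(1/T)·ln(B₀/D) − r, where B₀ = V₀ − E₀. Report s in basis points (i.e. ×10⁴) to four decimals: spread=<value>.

d₁ = [ln(V₀/D) + (r + σ²/2)T] / (σ√T)
   = [ln(471.2345/363.8030) + (0.0554 + 0.5·0.3287²)·9.4036] / (0.3287·√9.4036)
   = [0.258743 + 1.028959] / 1.007968 = 1.277523
d₂ = d₁ − σ√T = 1.277523 − 1.007968 = 0.269555
N(d₁) = 0.899291,  N(d₂) = 0.606249,  e^(−rT) = 0.593950
E₀ = V₀·N(d₁) − D·e^(−rT)·N(d₂)
   = 471.2345·0.899291 − 363.8030·0.593950·0.606249 = 292.778242
B₀ = V₀ − E₀ = 471.2345 − 292.778242 = 178.456258
spread = −(1/T)·ln(B₀/D) − r = −(1/9.4036)·ln(178.456258/363.8030) − 0.0554 = 0.02034429
in basis points: 0.02034429 × 10⁴ = 203.4429 bp

spread=203.4429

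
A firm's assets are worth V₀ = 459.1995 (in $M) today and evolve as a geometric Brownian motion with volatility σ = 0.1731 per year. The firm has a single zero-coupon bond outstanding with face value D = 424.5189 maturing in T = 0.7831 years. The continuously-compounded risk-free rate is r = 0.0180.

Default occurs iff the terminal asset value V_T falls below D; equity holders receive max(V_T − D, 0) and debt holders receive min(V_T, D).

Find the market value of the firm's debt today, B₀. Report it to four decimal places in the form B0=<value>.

d₁ = [ln(V₀/D) + (r + σ²/2)T] / (σ√T)
   = [ln(459.1995/424.5189) + (0.0180 + 0.5·0.1731²)·0.7831] / (0.1731·√0.7831)
   = [0.078528 + 0.025828] / 0.153181 = 0.681260
d₂ = d₁ − σ√T = 0.681260 − 0.153181 = 0.528079
N(d₁) = 0.752147,  N(d₂) = 0.701278,  e^(−rT) = 0.986003
E₀ = V₀·N(d₁) − D·e^(−rT)·N(d₂)
   = 459.1995·0.752147 − 424.5189·0.986003·0.701278 = 51.846644
B₀ = V₀ − E₀ = 459.1995 − 51.846644 = 407.352856

B0=407.3529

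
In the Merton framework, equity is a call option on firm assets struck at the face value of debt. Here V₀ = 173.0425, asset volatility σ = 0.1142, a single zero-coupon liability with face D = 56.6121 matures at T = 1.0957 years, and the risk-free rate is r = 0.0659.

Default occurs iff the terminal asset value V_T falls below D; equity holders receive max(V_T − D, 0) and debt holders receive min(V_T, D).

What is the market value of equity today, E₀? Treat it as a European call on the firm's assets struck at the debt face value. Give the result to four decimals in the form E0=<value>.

d₁ = [ln(V₀/D) + (r + σ²/2)T] / (σ√T)
   = [ln(173.0425/56.6121) + (0.0659 + 0.5·0.1142²)·1.0957] / (0.1142·√1.0957)
   = [1.117314 + 0.079351] / 0.119540 = 10.010621
d₂ = d₁ − σ√T = 10.010621 − 0.119540 = 9.891081
N(d₁) = 1.000000,  N(d₂) = 1.000000,  e^(−rT) = 0.930339
E₀ = V₀·N(d₁) − D·e^(−rT)·N(d₂)
   = 173.0425·1.000000 − 56.6121·0.930339·1.000000 = 120.374076

E0=120.3741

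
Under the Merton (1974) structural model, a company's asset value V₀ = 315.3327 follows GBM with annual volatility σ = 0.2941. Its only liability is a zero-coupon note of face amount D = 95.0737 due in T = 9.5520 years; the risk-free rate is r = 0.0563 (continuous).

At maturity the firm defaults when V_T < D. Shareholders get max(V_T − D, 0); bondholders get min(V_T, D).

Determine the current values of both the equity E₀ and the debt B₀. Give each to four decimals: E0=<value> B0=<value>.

E0=260.9989 B0=54.3338

d₁ = [ln(V₀/D) + (r + σ²/2)T] / (σ√T)
   = [ln(315.3327/95.0737) + (0.0563 + 0.5·0.2941²)·9.5520] / (0.2941·√9.5520)
   = [1.198976 + 0.950877] / 0.908955 = 2.365193
d₂ = d₁ − σ√T = 2.365193 − 0.908955 = 1.456238
N(d₁) = 0.990990,  N(d₂) = 0.927337,  e^(−rT) = 0.584045
E₀ = V₀·N(d₁) − D·e^(−rT)·N(d₂)
   = 315.3327·0.990990 − 95.0737·0.584045·0.927337 = 260.998946
B₀ = V₀ − E₀ = 315.3327 − 260.998946 = 54.333754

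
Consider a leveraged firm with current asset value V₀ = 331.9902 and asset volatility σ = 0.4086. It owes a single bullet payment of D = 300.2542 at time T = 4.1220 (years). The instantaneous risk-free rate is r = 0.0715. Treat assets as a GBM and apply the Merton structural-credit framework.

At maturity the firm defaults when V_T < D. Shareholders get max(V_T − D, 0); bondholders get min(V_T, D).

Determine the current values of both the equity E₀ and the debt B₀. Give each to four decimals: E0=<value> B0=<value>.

E0=152.8037 B0=179.1865

d₁ = [ln(V₀/D) + (r + σ²/2)T] / (σ√T)
   = [ln(331.9902/300.2542) + (0.0715 + 0.5·0.4086²)·4.1220] / (0.4086·√4.1220)
   = [0.100476 + 0.638815] / 0.829569 = 0.891175
d₂ = d₁ − σ√T = 0.891175 − 0.829569 = 0.061607
N(d₁) = 0.813582,  N(d₂) = 0.524562,  e^(−rT) = 0.744738
E₀ = V₀·N(d₁) − D·e^(−rT)·N(d₂)
   = 331.9902·0.813582 − 300.2542·0.744738·0.524562 = 152.803749
B₀ = V₀ − E₀ = 331.9902 − 152.803749 = 179.186451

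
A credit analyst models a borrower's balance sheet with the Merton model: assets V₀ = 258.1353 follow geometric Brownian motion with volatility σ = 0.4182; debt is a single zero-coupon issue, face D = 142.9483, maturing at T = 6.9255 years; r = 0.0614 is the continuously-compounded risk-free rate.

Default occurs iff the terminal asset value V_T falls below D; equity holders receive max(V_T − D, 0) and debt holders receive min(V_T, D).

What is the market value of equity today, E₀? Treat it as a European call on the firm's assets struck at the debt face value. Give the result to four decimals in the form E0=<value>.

d₁ = [ln(V₀/D) + (r + σ²/2)T] / (σ√T)
   = [ln(258.1353/142.9483) + (0.0614 + 0.5·0.4182²)·6.9255] / (0.4182·√6.9255)
   = [0.591001 + 1.030830] / 1.100550 = 1.473656
d₂ = d₁ − σ√T = 1.473656 − 1.100550 = 0.373106
N(d₁) = 0.929713,  N(d₂) = 0.645465,  e^(−rT) = 0.653622
E₀ = V₀·N(d₁) − D·e^(−rT)·N(d₂)
   = 258.1353·0.929713 − 142.9483·0.653622·0.645465 = 179.683178

E0=179.6832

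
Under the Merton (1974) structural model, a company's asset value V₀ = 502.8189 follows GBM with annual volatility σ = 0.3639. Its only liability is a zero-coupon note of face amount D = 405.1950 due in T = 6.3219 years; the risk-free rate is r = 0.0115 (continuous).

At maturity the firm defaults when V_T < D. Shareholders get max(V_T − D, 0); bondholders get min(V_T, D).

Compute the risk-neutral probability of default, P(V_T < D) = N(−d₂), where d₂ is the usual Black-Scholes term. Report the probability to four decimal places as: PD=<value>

PD=0.5565

d₁ = [ln(V₀/D) + (r + σ²/2)T] / (σ√T)
   = [ln(502.8189/405.1950) + (0.0115 + 0.5·0.3639²)·6.3219] / (0.3639·√6.3219)
   = [0.215862 + 0.491285] / 0.914968 = 0.772865
d₂ = d₁ − σ√T = 0.772865 − 0.914968 = -0.142103
risk-neutral PD = N(−d₂) = N(0.142103) = 0.556501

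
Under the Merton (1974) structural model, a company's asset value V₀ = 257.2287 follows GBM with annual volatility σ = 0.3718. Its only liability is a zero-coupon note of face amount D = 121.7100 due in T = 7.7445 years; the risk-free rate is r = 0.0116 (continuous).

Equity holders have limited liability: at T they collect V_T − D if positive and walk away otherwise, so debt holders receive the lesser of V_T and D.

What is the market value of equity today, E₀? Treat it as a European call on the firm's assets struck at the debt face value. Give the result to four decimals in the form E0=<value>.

E0=165.0801

d₁ = [ln(V₀/D) + (r + σ²/2)T] / (σ√T)
   = [ln(257.2287/121.7100) + (0.0116 + 0.5·0.3718²)·7.7445] / (0.3718·√7.7445)
   = [0.748324 + 0.625118] / 1.034680 = 1.327407
d₂ = d₁ − σ√T = 1.327407 − 1.034680 = 0.292727
N(d₁) = 0.907813,  N(d₂) = 0.615135,  e^(−rT) = 0.914081
E₀ = V₀·N(d₁) − D·e^(−rT)·N(d₂)
   = 257.2287·0.907813 − 121.7100·0.914081·0.615135 = 165.080113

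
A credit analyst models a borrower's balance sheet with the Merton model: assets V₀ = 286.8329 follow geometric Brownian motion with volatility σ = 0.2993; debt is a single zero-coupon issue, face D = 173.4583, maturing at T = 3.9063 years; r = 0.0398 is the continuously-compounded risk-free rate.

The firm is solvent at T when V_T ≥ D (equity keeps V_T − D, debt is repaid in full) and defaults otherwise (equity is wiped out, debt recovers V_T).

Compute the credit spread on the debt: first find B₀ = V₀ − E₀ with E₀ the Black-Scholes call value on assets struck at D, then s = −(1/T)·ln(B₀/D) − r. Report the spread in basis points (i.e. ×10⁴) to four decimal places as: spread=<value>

d₁ = [ln(V₀/D) + (r + σ²/2)T] / (σ√T)
   = [ln(286.8329/173.4583) + (0.0398 + 0.5·0.2993²)·3.9063] / (0.2993·√3.9063)
   = [0.502963 + 0.330435] / 0.591547 = 1.408843
d₂ = d₁ − σ√T = 1.408843 − 0.591547 = 0.817296
N(d₁) = 0.920559,  N(d₂) = 0.793120,  e^(−rT) = 0.856012
E₀ = V₀·N(d₁) − D·e^(−rT)·N(d₂)
   = 286.8329·0.920559 − 173.4583·0.856012·0.793120 = 146.282260
B₀ = V₀ − E₀ = 286.8329 − 146.282260 = 140.550640
spread = −(1/T)·ln(B₀/D) − r = −(1/3.9063)·ln(140.550640/173.4583) − 0.0398 = 0.01405387
in basis points: 0.01405387 × 10⁴ = 140.5387 bp

spread=140.5387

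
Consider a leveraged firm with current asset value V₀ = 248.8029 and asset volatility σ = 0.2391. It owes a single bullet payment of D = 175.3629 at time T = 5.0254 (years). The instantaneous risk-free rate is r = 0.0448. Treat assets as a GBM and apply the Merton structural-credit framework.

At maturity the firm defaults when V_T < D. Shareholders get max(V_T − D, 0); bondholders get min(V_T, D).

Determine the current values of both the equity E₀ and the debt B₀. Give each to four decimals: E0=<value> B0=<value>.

d₁ = [ln(V₀/D) + (r + σ²/2)T] / (σ√T)
   = [ln(248.8029/175.3629) + (0.0448 + 0.5·0.2391²)·5.0254] / (0.2391·√5.0254)
   = [0.349803 + 0.368786] / 0.536000 = 1.340652
d₂ = d₁ − σ√T = 1.340652 − 0.536000 = 0.804652
N(d₁) = 0.909983,  N(d₂) = 0.789490,  e^(−rT) = 0.798406
E₀ = V₀·N(d₁) − D·e^(−rT)·N(d₂)
   = 248.8029·0.909983 − 175.3629·0.798406·0.789490 = 115.869385
B₀ = V₀ − E₀ = 248.8029 − 115.869385 = 132.933515

E0=115.8694 B0=132.9335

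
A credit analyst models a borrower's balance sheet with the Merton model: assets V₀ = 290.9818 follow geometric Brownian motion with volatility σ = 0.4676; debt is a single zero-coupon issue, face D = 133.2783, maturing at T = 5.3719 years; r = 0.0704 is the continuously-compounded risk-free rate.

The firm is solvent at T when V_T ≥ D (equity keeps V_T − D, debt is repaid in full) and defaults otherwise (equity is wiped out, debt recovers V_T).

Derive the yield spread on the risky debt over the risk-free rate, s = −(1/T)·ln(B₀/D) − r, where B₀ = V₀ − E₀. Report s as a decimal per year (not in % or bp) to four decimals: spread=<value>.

spread=0.0255

d₁ = [ln(V₀/D) + (r + σ²/2)T] / (σ√T)
   = [ln(290.9818/133.2783) + (0.0704 + 0.5·0.4676²)·5.3719] / (0.4676·√5.3719)
   = [0.780821 + 0.965464] / 1.083773 = 1.611301
d₂ = d₁ − σ√T = 1.611301 − 1.083773 = 0.527528
N(d₁) = 0.946443,  N(d₂) = 0.701086,  e^(−rT) = 0.685106
E₀ = V₀·N(d₁) − D·e^(−rT)·N(d₂)
   = 290.9818·0.946443 − 133.2783·0.685106·0.701086 = 211.381639
B₀ = V₀ − E₀ = 290.9818 − 211.381639 = 79.600161
spread = −(1/T)·ln(B₀/D) − r = −(1/5.3719)·ln(79.600161/133.2783) − 0.0704 = 0.02554805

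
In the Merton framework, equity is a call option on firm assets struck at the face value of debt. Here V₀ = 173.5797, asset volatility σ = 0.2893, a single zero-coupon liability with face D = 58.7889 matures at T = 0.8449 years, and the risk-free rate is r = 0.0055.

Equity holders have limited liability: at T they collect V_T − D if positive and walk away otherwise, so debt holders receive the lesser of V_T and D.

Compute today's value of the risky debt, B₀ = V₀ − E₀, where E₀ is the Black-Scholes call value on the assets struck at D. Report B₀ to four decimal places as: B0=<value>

d₁ = [ln(V₀/D) + (r + σ²/2)T] / (σ√T)
   = [ln(173.5797/58.7889) + (0.0055 + 0.5·0.2893²)·0.8449] / (0.2893·√0.8449)
   = [1.082684 + 0.040004] / 0.265920 = 4.221899
d₂ = d₁ − σ√T = 4.221899 − 0.265920 = 3.955978
N(d₁) = 0.999988,  N(d₂) = 0.999962,  e^(−rT) = 0.995364
E₀ = V₀·N(d₁) − D·e^(−rT)·N(d₂)
   = 173.5797·0.999988 − 58.7889·0.995364·0.999962 = 115.063483
B₀ = V₀ − E₀ = 173.5797 − 115.063483 = 58.516217

B0=58.5162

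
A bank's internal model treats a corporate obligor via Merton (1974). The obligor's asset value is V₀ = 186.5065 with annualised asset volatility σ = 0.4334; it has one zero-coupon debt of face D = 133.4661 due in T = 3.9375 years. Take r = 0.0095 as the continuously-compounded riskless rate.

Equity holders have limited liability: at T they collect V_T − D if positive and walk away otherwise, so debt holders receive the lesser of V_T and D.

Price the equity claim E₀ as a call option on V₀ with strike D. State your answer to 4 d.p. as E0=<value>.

E0=85.8747

d₁ = [ln(V₀/D) + (r + σ²/2)T] / (σ√T)
   = [ln(186.5065/133.4661) + (0.0095 + 0.5·0.4334²)·3.9375] / (0.4334·√3.9375)
   = [0.334619 + 0.407208] / 0.860001 = 0.862587
d₂ = d₁ − σ√T = 0.862587 − 0.860001 = 0.002586
N(d₁) = 0.805818,  N(d₂) = 0.501031,  e^(−rT) = 0.963285
E₀ = V₀·N(d₁) − D·e^(−rT)·N(d₂)
   = 186.5065·0.805818 − 133.4661·0.963285·0.501031 = 85.874700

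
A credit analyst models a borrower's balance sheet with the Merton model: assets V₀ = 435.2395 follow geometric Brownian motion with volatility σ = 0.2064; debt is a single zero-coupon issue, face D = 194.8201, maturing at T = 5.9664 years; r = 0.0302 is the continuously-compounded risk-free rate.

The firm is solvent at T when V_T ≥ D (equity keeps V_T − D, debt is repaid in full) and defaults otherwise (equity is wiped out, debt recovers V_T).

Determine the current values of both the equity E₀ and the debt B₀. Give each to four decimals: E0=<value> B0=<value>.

d₁ = [ln(V₀/D) + (r + σ²/2)T] / (σ√T)
   = [ln(435.2395/194.8201) + (0.0302 + 0.5·0.2064²)·5.9664] / (0.2064·√5.9664)
   = [0.803820 + 0.307272] / 0.504157 = 2.203861
d₂ = d₁ − σ√T = 2.203861 − 0.504157 = 1.699704
N(d₁) = 0.986233,  N(d₂) = 0.955407,  e^(−rT) = 0.835115
E₀ = V₀·N(d₁) − D·e^(−rT)·N(d₂)
   = 435.2395·0.986233 − 194.8201·0.835115·0.955407 = 273.805464
B₀ = V₀ − E₀ = 435.2395 − 273.805464 = 161.434036

E0=273.8055 B0=161.4340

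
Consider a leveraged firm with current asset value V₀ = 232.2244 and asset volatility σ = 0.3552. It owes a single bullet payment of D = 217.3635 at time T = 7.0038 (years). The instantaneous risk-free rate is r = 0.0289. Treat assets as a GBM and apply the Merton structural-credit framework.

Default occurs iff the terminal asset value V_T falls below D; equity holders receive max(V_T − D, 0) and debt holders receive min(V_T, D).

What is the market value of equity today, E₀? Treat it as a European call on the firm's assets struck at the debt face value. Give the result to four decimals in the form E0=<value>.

d₁ = [ln(V₀/D) + (r + σ²/2)T] / (σ√T)
   = [ln(232.2244/217.3635) + (0.0289 + 0.5·0.3552²)·7.0038] / (0.3552·√7.0038)
   = [0.066133 + 0.644234] / 0.940026 = 0.755689
d₂ = d₁ − σ√T = 0.755689 − 0.940026 = -0.184337
N(d₁) = 0.775082,  N(d₂) = 0.426875,  e^(−rT) = 0.816760
E₀ = V₀·N(d₁) − D·e^(−rT)·N(d₂)
   = 232.2244·0.775082 − 217.3635·0.816760·0.426875 = 104.208306

E0=104.2083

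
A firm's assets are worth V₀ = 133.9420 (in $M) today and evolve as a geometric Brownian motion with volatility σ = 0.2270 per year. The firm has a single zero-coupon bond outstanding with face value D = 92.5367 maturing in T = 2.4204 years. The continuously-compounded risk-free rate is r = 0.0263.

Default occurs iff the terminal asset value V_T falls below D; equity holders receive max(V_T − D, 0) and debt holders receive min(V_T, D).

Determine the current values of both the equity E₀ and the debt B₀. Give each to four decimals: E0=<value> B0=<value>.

E0=49.1105 B0=84.8315

d₁ = [ln(V₀/D) + (r + σ²/2)T] / (σ√T)
   = [ln(133.9420/92.5367) + (0.0263 + 0.5·0.2270²)·2.4204] / (0.2270·√2.4204)
   = [0.369802 + 0.126017] / 0.353158 = 1.403955
d₂ = d₁ − σ√T = 1.403955 − 0.353158 = 1.050797
N(d₁) = 0.919834,  N(d₂) = 0.853324,  e^(−rT) = 0.938327
E₀ = V₀·N(d₁) − D·e^(−rT)·N(d₂)
   = 133.9420·0.919834 − 92.5367·0.938327·0.853324 = 49.110515
B₀ = V₀ − E₀ = 133.9420 − 49.110515 = 84.831485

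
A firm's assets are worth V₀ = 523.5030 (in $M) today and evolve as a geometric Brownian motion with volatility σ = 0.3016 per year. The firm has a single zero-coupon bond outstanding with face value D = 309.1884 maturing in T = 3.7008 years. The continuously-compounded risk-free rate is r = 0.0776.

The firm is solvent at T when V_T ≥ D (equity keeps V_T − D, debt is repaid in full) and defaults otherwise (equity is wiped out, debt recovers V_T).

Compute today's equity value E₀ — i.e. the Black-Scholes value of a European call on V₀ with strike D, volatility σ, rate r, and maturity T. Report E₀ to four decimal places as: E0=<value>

E0=298.6521

d₁ = [ln(V₀/D) + (r + σ²/2)T] / (σ√T)
   = [ln(523.5030/309.1884) + (0.0776 + 0.5·0.3016²)·3.7008] / (0.3016·√3.7008)
   = [0.526592 + 0.455499] / 0.580202 = 1.692671
d₂ = d₁ − σ√T = 1.692671 − 0.580202 = 1.112470
N(d₁) = 0.954741,  N(d₂) = 0.867032,  e^(−rT) = 0.750375
E₀ = V₀·N(d₁) − D·e^(−rT)·N(d₂)
   = 523.5030·0.954741 − 309.1884·0.750375·0.867032 = 298.652078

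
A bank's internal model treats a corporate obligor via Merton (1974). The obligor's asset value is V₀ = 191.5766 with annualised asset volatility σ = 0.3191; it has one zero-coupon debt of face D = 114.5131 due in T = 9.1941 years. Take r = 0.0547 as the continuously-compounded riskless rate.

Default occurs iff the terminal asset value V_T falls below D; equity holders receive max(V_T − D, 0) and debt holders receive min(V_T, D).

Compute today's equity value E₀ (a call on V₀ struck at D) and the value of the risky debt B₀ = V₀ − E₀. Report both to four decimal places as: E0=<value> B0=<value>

d₁ = [ln(V₀/D) + (r + σ²/2)T] / (σ√T)
   = [ln(191.5766/114.5131) + (0.0547 + 0.5·0.3191²)·9.1941] / (0.3191·√9.1941)
   = [0.514599 + 0.971011] / 0.967568 = 1.535406
d₂ = d₁ − σ√T = 1.535406 − 0.967568 = 0.567838
N(d₁) = 0.937658,  N(d₂) = 0.714928,  e^(−rT) = 0.604764
E₀ = V₀·N(d₁) − D·e^(−rT)·N(d₂)
   = 191.5766·0.937658 − 114.5131·0.604764·0.714928 = 130.122168
B₀ = V₀ − E₀ = 191.5766 − 130.122168 = 61.454432

E0=130.1222 B0=61.4544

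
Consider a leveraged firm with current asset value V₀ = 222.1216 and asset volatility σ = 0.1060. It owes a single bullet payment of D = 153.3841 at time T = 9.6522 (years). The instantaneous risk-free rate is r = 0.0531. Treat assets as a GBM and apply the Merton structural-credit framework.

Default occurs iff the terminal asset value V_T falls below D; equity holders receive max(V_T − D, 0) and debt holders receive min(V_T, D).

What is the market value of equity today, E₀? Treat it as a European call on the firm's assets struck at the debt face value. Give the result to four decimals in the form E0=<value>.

d₁ = [ln(V₀/D) + (r + σ²/2)T] / (σ√T)
   = [ln(222.1216/153.3841) + (0.0531 + 0.5·0.1060²)·9.6522] / (0.1060·√9.6522)
   = [0.370280 + 0.566758] / 0.329321 = 2.845365
d₂ = d₁ − σ√T = 2.845365 − 0.329321 = 2.516044
N(d₁) = 0.997782,  N(d₂) = 0.994066,  e^(−rT) = 0.598977
E₀ = V₀·N(d₁) − D·e^(−rT)·N(d₂)
   = 222.1216·0.997782 − 153.3841·0.598977·0.994066 = 130.300535

E0=130.3005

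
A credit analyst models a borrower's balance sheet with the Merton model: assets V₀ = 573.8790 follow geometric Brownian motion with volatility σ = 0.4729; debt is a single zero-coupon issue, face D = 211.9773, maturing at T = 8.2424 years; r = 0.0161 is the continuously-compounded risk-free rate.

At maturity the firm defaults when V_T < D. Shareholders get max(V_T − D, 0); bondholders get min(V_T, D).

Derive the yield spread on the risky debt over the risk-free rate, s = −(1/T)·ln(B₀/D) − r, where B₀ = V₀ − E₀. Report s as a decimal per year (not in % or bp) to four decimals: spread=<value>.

spread=0.0328

d₁ = [ln(V₀/D) + (r + σ²/2)T] / (σ√T)
   = [ln(573.8790/211.9773) + (0.0161 + 0.5·0.4729²)·8.2424] / (0.4729·√8.2424)
   = [0.995939 + 1.054345] / 1.357676 = 1.510142
d₂ = d₁ − σ√T = 1.510142 − 1.357676 = 0.152466
N(d₁) = 0.934496,  N(d₂) = 0.560590,  e^(−rT) = 0.875725
E₀ = V₀·N(d₁) − D·e^(−rT)·N(d₂)
   = 573.8790·0.934496 − 211.9773·0.875725·0.560590 = 432.223291
B₀ = V₀ − E₀ = 573.8790 − 432.223291 = 141.655709
spread = −(1/T)·ln(B₀/D) − r = −(1/8.2424)·ln(141.655709/211.9773) − 0.0161 = 0.03280319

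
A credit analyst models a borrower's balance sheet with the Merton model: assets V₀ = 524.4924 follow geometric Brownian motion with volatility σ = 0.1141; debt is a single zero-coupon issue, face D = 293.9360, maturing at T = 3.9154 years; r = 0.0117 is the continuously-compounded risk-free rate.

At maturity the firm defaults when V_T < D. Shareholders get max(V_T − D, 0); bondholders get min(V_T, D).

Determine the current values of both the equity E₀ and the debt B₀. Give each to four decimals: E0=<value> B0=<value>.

d₁ = [ln(V₀/D) + (r + σ²/2)T] / (σ√T)
   = [ln(524.4924/293.9360) + (0.0117 + 0.5·0.1141²)·3.9154] / (0.1141·√3.9154)
   = [0.579069 + 0.071297] / 0.225774 = 2.880608
d₂ = d₁ − σ√T = 2.880608 − 0.225774 = 2.654834
N(d₁) = 0.998015,  N(d₂) = 0.996033,  e^(−rT) = 0.955223
E₀ = V₀·N(d₁) − D·e^(−rT)·N(d₂)
   = 524.4924·0.998015 − 293.9360·0.955223·0.996033 = 243.790952
B₀ = V₀ − E₀ = 524.4924 − 243.790952 = 280.701448

E0=243.7910 B0=280.7014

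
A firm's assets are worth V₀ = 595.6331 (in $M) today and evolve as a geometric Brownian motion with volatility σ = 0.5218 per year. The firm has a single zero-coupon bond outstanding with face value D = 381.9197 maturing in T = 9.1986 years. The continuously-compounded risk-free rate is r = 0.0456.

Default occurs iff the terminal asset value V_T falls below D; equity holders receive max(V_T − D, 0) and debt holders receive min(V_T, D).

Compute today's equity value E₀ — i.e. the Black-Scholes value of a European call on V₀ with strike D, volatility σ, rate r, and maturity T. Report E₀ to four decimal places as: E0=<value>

E0=440.4773

d₁ = [ln(V₀/D) + (r + σ²/2)T] / (σ√T)
   = [ln(595.6331/381.9197) + (0.0456 + 0.5·0.5218²)·9.1986] / (0.5218·√9.1986)
   = [0.444414 + 1.671732] / 1.582577 = 1.337152
d₂ = d₁ − σ√T = 1.337152 − 1.582577 = -0.245426
N(d₁) = 0.909413,  N(d₂) = 0.403063,  e^(−rT) = 0.657404
E₀ = V₀·N(d₁) − D·e^(−rT)·N(d₂)
   = 595.6331·0.909413 − 381.9197·0.657404·0.403063 = 440.477337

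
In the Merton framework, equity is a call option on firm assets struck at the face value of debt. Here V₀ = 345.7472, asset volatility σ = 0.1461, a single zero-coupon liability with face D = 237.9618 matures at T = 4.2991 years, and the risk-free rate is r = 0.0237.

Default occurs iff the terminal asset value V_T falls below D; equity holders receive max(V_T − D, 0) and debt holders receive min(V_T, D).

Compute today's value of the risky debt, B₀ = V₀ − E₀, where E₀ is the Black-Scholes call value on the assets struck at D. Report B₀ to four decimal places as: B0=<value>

B0=212.8668

d₁ = [ln(V₀/D) + (r + σ²/2)T] / (σ√T)
   = [ln(345.7472/237.9618) + (0.0237 + 0.5·0.1461²)·4.2991] / (0.1461·√4.2991)
   = [0.373598 + 0.147771] / 0.302928 = 1.721100
d₂ = d₁ − σ√T = 1.721100 − 0.302928 = 1.418173
N(d₁) = 0.957384,  N(d₂) = 0.921930,  e^(−rT) = 0.903130
E₀ = V₀·N(d₁) − D·e^(−rT)·N(d₂)
   = 345.7472·0.957384 − 237.9618·0.903130·0.921930 = 132.880368
B₀ = V₀ − E₀ = 345.7472 − 132.880368 = 212.866832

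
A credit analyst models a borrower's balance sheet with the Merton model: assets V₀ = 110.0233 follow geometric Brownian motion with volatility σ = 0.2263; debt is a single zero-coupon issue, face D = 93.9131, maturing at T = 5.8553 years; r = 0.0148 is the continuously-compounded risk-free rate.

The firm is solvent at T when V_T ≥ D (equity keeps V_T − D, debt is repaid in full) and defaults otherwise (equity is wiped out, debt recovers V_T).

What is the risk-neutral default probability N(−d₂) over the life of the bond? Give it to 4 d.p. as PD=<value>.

PD=0.4311

d₁ = [ln(V₀/D) + (r + σ²/2)T] / (σ√T)
   = [ln(110.0233/93.9131) + (0.0148 + 0.5·0.2263²)·5.8553] / (0.2263·√5.8553)
   = [0.158322 + 0.236588] / 0.547595 = 0.721173
d₂ = d₁ − σ√T = 0.721173 − 0.547595 = 0.173579
risk-neutral PD = N(−d₂) = N(-0.173579) = 0.431098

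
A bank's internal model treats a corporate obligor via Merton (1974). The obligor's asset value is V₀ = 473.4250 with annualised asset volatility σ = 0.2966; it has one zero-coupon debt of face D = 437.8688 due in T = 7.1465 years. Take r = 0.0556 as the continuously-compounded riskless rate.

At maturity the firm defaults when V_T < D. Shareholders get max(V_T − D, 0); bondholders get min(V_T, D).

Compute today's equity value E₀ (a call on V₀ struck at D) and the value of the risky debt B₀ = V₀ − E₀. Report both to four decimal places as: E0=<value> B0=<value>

E0=227.0260 B0=246.3990

d₁ = [ln(V₀/D) + (r + σ²/2)T] / (σ√T)
   = [ln(473.4250/437.8688) + (0.0556 + 0.5·0.2966²)·7.1465] / (0.2966·√7.1465)
   = [0.078074 + 0.711690] / 0.792899 = 0.996046
d₂ = d₁ − σ√T = 0.996046 − 0.792899 = 0.203147
N(d₁) = 0.840386,  N(d₂) = 0.580490,  e^(−rT) = 0.672102
E₀ = V₀·N(d₁) − D·e^(−rT)·N(d₂)
   = 473.4250·0.840386 − 437.8688·0.672102·0.580490 = 227.025995
B₀ = V₀ − E₀ = 473.4250 − 227.025995 = 246.399005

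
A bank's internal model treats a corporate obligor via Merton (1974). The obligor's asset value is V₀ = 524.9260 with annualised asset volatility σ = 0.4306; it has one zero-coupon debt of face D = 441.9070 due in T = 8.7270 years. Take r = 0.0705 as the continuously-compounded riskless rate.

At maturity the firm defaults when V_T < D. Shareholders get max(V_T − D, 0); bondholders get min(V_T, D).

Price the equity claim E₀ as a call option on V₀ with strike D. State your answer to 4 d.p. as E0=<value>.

E0=352.1446

d₁ = [ln(V₀/D) + (r + σ²/2)T] / (σ√T)
   = [ln(524.9260/441.9070) + (0.0705 + 0.5·0.4306²)·8.7270] / (0.4306·√8.7270)
   = [0.172158 + 1.424318] / 1.272057 = 1.255035
d₂ = d₁ − σ√T = 1.255035 − 1.272057 = -0.017022
N(d₁) = 0.895267,  N(d₂) = 0.493210,  e^(−rT) = 0.540504
E₀ = V₀·N(d₁) − D·e^(−rT)·N(d₂)
   = 524.9260·0.895267 − 441.9070·0.540504·0.493210 = 352.144595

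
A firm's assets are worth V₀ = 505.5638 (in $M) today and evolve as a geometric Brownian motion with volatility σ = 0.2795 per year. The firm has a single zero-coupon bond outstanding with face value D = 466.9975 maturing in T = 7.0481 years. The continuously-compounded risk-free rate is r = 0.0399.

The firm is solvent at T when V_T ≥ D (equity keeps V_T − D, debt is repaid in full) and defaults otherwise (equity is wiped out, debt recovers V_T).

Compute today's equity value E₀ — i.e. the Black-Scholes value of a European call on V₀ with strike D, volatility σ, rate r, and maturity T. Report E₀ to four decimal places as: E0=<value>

E0=214.2200

d₁ = [ln(V₀/D) + (r + σ²/2)T] / (σ√T)
   = [ln(505.5638/466.9975) + (0.0399 + 0.5·0.2795²)·7.0481] / (0.2795·√7.0481)
   = [0.079350 + 0.556519] / 0.742024 = 0.856939
d₂ = d₁ − σ√T = 0.856939 − 0.742024 = 0.114915
N(d₁) = 0.804261,  N(d₂) = 0.545744,  e^(−rT) = 0.754863
E₀ = V₀·N(d₁) − D·e^(−rT)·N(d₂)
   = 505.5638·0.804261 − 466.9975·0.754863·0.545744 = 214.219991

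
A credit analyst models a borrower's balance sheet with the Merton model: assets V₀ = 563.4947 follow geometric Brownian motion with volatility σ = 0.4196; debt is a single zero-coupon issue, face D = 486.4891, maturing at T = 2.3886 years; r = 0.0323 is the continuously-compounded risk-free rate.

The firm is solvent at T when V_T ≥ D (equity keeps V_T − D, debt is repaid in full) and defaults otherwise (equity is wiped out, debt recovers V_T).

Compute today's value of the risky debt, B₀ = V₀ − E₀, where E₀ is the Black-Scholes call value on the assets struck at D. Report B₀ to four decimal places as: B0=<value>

B0=370.7257

d₁ = [ln(V₀/D) + (r + σ²/2)T] / (σ√T)
   = [ln(563.4947/486.4891) + (0.0323 + 0.5·0.4196²)·2.3886] / (0.4196·√2.3886)
   = [0.146943 + 0.287425] / 0.648496 = 0.669809
d₂ = d₁ − σ√T = 0.669809 − 0.648496 = 0.021314
N(d₁) = 0.748510,  N(d₂) = 0.508502,  e^(−rT) = 0.925749
E₀ = V₀·N(d₁) − D·e^(−rT)·N(d₂)
   = 563.4947·0.748510 − 486.4891·0.925749·0.508502 = 192.769008
B₀ = V₀ − E₀ = 563.4947 − 192.769008 = 370.725692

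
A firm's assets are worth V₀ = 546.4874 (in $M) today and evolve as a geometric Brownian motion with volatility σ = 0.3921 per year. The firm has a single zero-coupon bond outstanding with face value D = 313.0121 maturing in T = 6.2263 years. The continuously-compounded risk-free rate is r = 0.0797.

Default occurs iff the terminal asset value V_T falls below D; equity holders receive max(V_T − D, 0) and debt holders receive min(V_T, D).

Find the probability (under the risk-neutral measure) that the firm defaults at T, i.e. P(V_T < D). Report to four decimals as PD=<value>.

d₁ = [ln(V₀/D) + (r + σ²/2)T] / (σ√T)
   = [ln(546.4874/313.0121) + (0.0797 + 0.5·0.3921²)·6.2263] / (0.3921·√6.2263)
   = [0.557269 + 0.974859] / 0.978390 = 1.565970
d₂ = d₁ − σ√T = 1.565970 − 0.978390 = 0.587580
risk-neutral PD = N(−d₂) = N(-0.587580) = 0.278407

PD=0.2784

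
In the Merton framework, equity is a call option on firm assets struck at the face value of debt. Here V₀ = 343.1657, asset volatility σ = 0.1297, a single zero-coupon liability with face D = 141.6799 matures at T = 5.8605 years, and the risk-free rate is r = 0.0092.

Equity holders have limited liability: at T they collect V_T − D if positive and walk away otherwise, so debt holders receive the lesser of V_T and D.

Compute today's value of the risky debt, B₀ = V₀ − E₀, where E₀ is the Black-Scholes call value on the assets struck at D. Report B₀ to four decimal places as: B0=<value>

B0=134.2168

d₁ = [ln(V₀/D) + (r + σ²/2)T] / (σ√T)
   = [ln(343.1657/141.6799) + (0.0092 + 0.5·0.1297²)·5.8605] / (0.1297·√5.8605)
   = [0.884643 + 0.103210] / 0.313984 = 3.146189
d₂ = d₁ − σ√T = 3.146189 − 0.313984 = 2.832206
N(d₁) = 0.999173,  N(d₂) = 0.997689,  e^(−rT) = 0.947511
E₀ = V₀·N(d₁) − D·e^(−rT)·N(d₂)
   = 343.1657·0.999173 − 141.6799·0.947511·0.997689 = 208.948889
B₀ = V₀ − E₀ = 343.1657 − 208.948889 = 134.216811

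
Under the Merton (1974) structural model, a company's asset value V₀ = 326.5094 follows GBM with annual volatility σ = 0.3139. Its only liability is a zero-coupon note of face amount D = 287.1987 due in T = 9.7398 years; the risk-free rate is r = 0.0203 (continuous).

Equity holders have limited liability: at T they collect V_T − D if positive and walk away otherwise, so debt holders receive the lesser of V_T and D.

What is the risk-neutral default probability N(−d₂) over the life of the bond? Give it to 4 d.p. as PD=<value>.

d₁ = [ln(V₀/D) + (r + σ²/2)T] / (σ√T)
   = [ln(326.5094/287.1987) + (0.0203 + 0.5·0.3139²)·9.7398] / (0.3139·√9.7398)
   = [0.128284 + 0.677565] / 0.979640 = 0.822598
d₂ = d₁ − σ√T = 0.822598 − 0.979640 = -0.157042
risk-neutral PD = N(−d₂) = N(0.157042) = 0.562394

PD=0.5624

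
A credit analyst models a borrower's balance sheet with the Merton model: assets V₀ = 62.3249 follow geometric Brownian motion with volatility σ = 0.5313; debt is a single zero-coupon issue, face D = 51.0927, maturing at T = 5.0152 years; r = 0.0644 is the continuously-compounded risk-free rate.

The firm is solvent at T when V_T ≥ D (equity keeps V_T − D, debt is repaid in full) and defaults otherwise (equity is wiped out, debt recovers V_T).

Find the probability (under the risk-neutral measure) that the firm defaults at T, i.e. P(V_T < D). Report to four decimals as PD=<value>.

d₁ = [ln(V₀/D) + (r + σ²/2)T] / (σ√T)
   = [ln(62.3249/51.0927) + (0.0644 + 0.5·0.5313²)·5.0152] / (0.5313·√5.0152)
   = [0.198719 + 1.030823] / 1.189827 = 1.033379
d₂ = d₁ − σ√T = 1.033379 − 1.189827 = -0.156448
risk-neutral PD = N(−d₂) = N(0.156448) = 0.562160

PD=0.5622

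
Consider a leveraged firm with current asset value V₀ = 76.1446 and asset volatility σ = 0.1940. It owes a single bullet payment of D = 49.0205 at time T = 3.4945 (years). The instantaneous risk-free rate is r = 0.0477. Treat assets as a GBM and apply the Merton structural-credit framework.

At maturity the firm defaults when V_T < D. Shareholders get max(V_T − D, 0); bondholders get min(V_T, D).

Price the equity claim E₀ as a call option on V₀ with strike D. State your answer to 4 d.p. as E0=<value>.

E0=35.0427

d₁ = [ln(V₀/D) + (r + σ²/2)T] / (σ√T)
   = [ln(76.1446/49.0205) + (0.0477 + 0.5·0.1940²)·3.4945] / (0.1940·√3.4945)
   = [0.440396 + 0.232447] / 0.362655 = 1.855322
d₂ = d₁ − σ√T = 1.855322 − 0.362655 = 1.492667
N(d₁) = 0.968225,  N(d₂) = 0.932238,  e^(−rT) = 0.846464
E₀ = V₀·N(d₁) − D·e^(−rT)·N(d₂)
   = 76.1446·0.968225 − 49.0205·0.846464·0.932238 = 35.042742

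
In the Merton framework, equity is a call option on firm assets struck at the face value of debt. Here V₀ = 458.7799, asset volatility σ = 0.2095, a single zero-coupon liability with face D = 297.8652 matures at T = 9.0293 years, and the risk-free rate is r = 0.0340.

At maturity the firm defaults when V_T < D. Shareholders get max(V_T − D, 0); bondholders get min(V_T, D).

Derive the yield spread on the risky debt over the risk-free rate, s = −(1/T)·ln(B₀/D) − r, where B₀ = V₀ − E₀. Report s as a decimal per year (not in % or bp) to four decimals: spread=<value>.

d₁ = [ln(V₀/D) + (r + σ²/2)T] / (σ√T)
   = [ln(458.7799/297.8652) + (0.0340 + 0.5·0.2095²)·9.0293] / (0.2095·√9.0293)
   = [0.431930 + 0.505145] / 0.629522 = 1.488549
d₂ = d₁ − σ√T = 1.488549 − 0.629522 = 0.859027
N(d₁) = 0.931697,  N(d₂) = 0.804837,  e^(−rT) = 0.735653
E₀ = V₀·N(d₁) − D·e^(−rT)·N(d₂)
   = 458.7799·0.931697 − 297.8652·0.735653·0.804837 = 251.083443
B₀ = V₀ − E₀ = 458.7799 − 251.083443 = 207.696457
spread = −(1/T)·ln(B₀/D) − r = −(1/9.0293)·ln(207.696457/297.8652) − 0.0340 = 0.00593259

spread=0.0059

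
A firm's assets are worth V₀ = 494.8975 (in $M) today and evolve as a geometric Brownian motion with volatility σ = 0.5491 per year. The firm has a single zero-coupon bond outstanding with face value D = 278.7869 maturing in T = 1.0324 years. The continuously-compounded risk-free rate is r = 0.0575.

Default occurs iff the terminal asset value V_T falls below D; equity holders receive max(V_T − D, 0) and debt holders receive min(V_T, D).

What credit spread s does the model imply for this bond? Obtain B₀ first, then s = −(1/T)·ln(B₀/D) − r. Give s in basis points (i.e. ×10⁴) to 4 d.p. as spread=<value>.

d₁ = [ln(V₀/D) + (r + σ²/2)T] / (σ√T)
   = [ln(494.8975/278.7869) + (0.0575 + 0.5·0.5491²)·1.0324] / (0.5491·√1.0324)
   = [0.573903 + 0.215003] / 0.557925 = 1.414001
d₂ = d₁ − σ√T = 1.414001 − 0.557925 = 0.856077
N(d₁) = 0.921319,  N(d₂) = 0.804022,  e^(−rT) = 0.942365
E₀ = V₀·N(d₁) − D·e^(−rT)·N(d₂)
   = 494.8975·0.921319 − 278.7869·0.942365·0.804022 = 244.726711
B₀ = V₀ − E₀ = 494.8975 − 244.726711 = 250.170789
spread = −(1/T)·ln(B₀/D) − r = −(1/1.0324)·ln(250.170789/278.7869) − 0.0575 = 0.04740493
in basis points: 0.04740493 × 10⁴ = 474.0493 bp

spread=474.0493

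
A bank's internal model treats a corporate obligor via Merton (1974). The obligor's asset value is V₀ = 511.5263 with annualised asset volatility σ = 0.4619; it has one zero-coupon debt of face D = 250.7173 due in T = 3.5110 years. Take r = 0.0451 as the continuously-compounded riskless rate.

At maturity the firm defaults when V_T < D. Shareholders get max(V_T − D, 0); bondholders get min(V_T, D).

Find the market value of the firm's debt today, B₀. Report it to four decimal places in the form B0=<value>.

B0=191.8093

d₁ = [ln(V₀/D) + (r + σ²/2)T] / (σ√T)
   = [ln(511.5263/250.7173) + (0.0451 + 0.5·0.4619²)·3.5110] / (0.4619·√3.5110)
   = [0.713073 + 0.532885] / 0.865493 = 1.439594
d₂ = d₁ − σ√T = 1.439594 − 0.865493 = 0.574101
N(d₁) = 0.925009,  N(d₂) = 0.717050,  e^(−rT) = 0.853554
E₀ = V₀·N(d₁) − D·e^(−rT)·N(d₂)
   = 511.5263·0.925009 − 250.7173·0.853554·0.717050 = 319.716973
B₀ = V₀ − E₀ = 511.5263 − 319.716973 = 191.809327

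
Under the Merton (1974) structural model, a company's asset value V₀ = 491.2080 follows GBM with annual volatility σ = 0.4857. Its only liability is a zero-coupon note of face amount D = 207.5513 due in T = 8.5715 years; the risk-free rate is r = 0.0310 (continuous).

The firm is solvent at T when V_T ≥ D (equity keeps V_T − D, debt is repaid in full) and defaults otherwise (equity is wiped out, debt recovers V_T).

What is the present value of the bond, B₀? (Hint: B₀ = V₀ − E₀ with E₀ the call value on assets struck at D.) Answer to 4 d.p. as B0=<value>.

d₁ = [ln(V₀/D) + (r + σ²/2)T] / (σ√T)
   = [ln(491.2080/207.5513) + (0.0310 + 0.5·0.4857²)·8.5715] / (0.4857·√8.5715)
   = [0.861489 + 1.276744] / 1.421990 = 1.503691
d₂ = d₁ − σ√T = 1.503691 − 1.421990 = 0.081701
N(d₁) = 0.933670,  N(d₂) = 0.532558,  e^(−rT) = 0.766656
E₀ = V₀·N(d₁) − D·e^(−rT)·N(d₂)
   = 491.2080·0.933670 − 207.5513·0.766656·0.532558 = 373.885057
B₀ = V₀ − E₀ = 491.2080 − 373.885057 = 117.322943

B0=117.3229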